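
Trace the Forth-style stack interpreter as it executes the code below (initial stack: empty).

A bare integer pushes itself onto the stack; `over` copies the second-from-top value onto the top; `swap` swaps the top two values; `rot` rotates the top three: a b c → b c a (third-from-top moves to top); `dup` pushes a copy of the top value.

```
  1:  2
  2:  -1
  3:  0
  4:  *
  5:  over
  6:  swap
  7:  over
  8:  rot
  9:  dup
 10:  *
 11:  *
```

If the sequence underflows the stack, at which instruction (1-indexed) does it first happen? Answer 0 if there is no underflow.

2    → 2
-1   → 2 -1
0    → 2 -1 0
*    → 2 0
over → 2 0 2
swap → 2 2 0
over → 2 2 0 2
rot  → 2 0 2 2
dup  → 2 0 2 2 2
*    → 2 0 2 4
*    → 2 0 8

0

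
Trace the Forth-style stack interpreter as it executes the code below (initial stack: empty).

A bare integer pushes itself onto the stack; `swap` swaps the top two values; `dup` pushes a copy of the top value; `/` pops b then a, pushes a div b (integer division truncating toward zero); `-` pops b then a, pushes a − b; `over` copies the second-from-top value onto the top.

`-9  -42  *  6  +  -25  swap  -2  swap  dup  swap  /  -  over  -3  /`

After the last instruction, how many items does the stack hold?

3

-9    -9
-42   -9 -42
*     378
6     378 6
+     384
-25   384 -25
swap  -25 384
-2    -25 384 -2
swap  -25 -2 384
dup   -25 -2 384 384
swap  -25 -2 384 384
/     -25 -2 1
-     -25 -3
over  -25 -3 -25
-3    -25 -3 -25 -3
/     -25 -3 8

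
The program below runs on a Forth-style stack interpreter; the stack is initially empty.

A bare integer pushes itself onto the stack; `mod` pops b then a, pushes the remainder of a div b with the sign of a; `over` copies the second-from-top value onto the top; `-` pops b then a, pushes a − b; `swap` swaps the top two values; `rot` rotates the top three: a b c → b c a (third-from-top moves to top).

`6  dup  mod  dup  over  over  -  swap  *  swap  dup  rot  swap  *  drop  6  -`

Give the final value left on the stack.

6    -> [6]
dup  -> [6, 6]
mod  -> [0]
dup  -> [0, 0]
over -> [0, 0, 0]
over -> [0, 0, 0, 0]
-    -> [0, 0, 0]
swap -> [0, 0, 0]
*    -> [0, 0]
swap -> [0, 0]
dup  -> [0, 0, 0]
rot  -> [0, 0, 0]
swap -> [0, 0, 0]
*    -> [0, 0]
drop -> [0]
6    -> [0, 6]
-    -> [-6]

-6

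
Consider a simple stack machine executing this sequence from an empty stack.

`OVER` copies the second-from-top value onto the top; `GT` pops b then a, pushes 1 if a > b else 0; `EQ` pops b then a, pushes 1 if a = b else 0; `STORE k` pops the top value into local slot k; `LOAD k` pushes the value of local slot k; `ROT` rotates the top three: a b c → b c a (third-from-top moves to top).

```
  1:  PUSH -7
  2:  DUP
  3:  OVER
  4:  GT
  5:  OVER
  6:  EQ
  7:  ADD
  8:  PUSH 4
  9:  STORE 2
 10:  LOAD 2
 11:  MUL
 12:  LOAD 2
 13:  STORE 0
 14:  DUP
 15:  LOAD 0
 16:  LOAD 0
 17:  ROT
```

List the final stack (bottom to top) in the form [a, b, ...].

[-28, 4, 4, -28]

PUSH -7 : -7
DUP     : -7 -7
OVER    : -7 -7 -7
GT      : -7 0
OVER    : -7 0 -7
EQ      : -7 0
ADD     : -7
PUSH 4  : -7 4
STORE 2 : -7
LOAD 2  : -7 4
MUL     : -28
LOAD 2  : -28 4
STORE 0 : -28
DUP     : -28 -28
LOAD 0  : -28 -28 4
LOAD 0  : -28 -28 4 4
ROT     : -28 4 4 -28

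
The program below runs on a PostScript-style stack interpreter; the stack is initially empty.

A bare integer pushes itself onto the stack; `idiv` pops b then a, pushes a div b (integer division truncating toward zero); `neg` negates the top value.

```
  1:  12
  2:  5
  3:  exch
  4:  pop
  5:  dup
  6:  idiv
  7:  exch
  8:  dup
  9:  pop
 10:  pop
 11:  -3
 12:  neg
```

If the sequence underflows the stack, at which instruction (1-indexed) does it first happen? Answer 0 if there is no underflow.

7

12   -> [12]
5    -> [12, 5]
exch -> [5, 12]
pop  -> [5]
dup  -> [5, 5]
idiv -> [1]
exch  — needs 2 operands, stack has 1 → underflow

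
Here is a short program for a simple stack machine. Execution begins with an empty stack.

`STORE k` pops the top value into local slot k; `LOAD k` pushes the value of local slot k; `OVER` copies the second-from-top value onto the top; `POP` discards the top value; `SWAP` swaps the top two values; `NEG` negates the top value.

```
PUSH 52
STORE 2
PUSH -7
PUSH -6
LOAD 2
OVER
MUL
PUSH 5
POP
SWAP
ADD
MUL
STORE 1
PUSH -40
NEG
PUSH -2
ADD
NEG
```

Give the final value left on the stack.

-38

PUSH 52   52
STORE 2   (empty)
PUSH -7   -7
PUSH -6   -7 -6
LOAD 2    -7 -6 52
OVER      -7 -6 52 -6
MUL       -7 -6 -312
PUSH 5    -7 -6 -312 5
POP       -7 -6 -312
SWAP      -7 -312 -6
ADD       -7 -318
MUL       2226
STORE 1   (empty)
PUSH -40  -40
NEG       40
PUSH -2   40 -2
ADD       38
NEG       -38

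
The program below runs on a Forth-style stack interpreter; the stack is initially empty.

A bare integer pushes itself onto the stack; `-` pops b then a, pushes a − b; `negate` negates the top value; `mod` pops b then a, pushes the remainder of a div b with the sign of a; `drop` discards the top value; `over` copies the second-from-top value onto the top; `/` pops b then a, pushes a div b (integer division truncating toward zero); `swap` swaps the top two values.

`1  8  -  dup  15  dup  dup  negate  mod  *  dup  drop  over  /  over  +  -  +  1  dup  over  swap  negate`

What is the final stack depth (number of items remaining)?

1      : 1
8      : 1 8
-      : -7
dup    : -7 -7
15     : -7 -7 15
dup    : -7 -7 15 15
dup    : -7 -7 15 15 15
negate : -7 -7 15 15 -15
mod    : -7 -7 15 0
*      : -7 -7 0
dup    : -7 -7 0 0
drop   : -7 -7 0
over   : -7 -7 0 -7
/      : -7 -7 0
over   : -7 -7 0 -7
+      : -7 -7 -7
-      : -7 0
+      : -7
1      : -7 1
dup    : -7 1 1
over   : -7 1 1 1
swap   : -7 1 1 1
negate : -7 1 1 -1

4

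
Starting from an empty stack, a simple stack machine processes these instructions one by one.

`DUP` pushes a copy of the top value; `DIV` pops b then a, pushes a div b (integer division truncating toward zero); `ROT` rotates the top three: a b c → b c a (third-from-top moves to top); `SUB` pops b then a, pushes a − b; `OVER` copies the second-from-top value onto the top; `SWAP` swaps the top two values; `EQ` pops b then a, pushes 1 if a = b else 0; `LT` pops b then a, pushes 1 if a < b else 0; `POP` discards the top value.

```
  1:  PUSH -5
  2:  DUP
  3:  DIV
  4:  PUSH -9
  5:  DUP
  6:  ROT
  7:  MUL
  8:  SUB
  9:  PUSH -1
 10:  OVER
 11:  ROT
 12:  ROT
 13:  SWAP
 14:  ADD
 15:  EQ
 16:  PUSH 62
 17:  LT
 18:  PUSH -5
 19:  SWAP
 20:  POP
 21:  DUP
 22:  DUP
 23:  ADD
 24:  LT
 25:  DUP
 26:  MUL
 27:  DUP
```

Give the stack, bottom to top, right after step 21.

[-5, -5]

PUSH -5 -> -5
DUP     -> -5 -5
DIV     -> 1
PUSH -9 -> 1 -9
DUP     -> 1 -9 -9
ROT     -> -9 -9 1
MUL     -> -9 -9
SUB     -> 0
PUSH -1 -> 0 -1
OVER    -> 0 -1 0
ROT     -> -1 0 0
ROT     -> 0 0 -1
SWAP    -> 0 -1 0
ADD     -> 0 -1
EQ      -> 0
PUSH 62 -> 0 62
LT      -> 1
PUSH -5 -> 1 -5
SWAP    -> -5 1
POP     -> -5
DUP     -> -5 -5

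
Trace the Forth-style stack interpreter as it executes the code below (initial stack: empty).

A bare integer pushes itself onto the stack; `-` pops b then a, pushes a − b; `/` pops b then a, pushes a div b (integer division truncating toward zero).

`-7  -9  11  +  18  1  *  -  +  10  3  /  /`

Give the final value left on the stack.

-7 → [-7]
-9 → [-7, -9]
11 → [-7, -9, 11]
+  → [-7, 2]
18 → [-7, 2, 18]
1  → [-7, 2, 18, 1]
*  → [-7, 2, 18]
-  → [-7, -16]
+  → [-23]
10 → [-23, 10]
3  → [-23, 10, 3]
/  → [-23, 3]
/  → [-7]

-7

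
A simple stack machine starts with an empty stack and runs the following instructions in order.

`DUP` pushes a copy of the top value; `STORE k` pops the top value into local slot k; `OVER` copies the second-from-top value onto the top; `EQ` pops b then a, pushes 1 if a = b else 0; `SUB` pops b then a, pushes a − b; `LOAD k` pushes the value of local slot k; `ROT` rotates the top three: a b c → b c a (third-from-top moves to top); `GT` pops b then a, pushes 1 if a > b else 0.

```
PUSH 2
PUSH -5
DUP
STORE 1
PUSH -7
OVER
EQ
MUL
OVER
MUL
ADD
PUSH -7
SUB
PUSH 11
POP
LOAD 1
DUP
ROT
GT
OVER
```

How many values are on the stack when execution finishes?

3

PUSH 2   [2]
PUSH -5  [2, -5]
DUP      [2, -5, -5]
STORE 1  [2, -5]
PUSH -7  [2, -5, -7]
OVER     [2, -5, -7, -5]
EQ       [2, -5, 0]
MUL      [2, 0]
OVER     [2, 0, 2]
MUL      [2, 0]
ADD      [2]
PUSH -7  [2, -7]
SUB      [9]
PUSH 11  [9, 11]
POP      [9]
LOAD 1   [9, -5]
DUP      [9, -5, -5]
ROT      [-5, -5, 9]
GT       [-5, 0]
OVER     [-5, 0, -5]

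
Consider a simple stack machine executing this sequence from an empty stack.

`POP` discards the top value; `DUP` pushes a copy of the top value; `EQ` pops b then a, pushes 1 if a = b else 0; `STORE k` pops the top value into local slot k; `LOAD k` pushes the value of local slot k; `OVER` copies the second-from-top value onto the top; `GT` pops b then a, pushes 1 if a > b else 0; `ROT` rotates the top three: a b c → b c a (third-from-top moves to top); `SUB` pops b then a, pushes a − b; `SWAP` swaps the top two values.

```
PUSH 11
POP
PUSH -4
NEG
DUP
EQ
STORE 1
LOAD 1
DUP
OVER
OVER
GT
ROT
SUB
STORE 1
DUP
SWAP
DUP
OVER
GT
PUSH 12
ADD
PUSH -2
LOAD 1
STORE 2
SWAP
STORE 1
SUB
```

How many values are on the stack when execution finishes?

2

PUSH 11 : 11
POP     : (empty)
PUSH -4 : -4
NEG     : 4
DUP     : 4 4
EQ      : 1
STORE 1 : (empty)
LOAD 1  : 1
DUP     : 1 1
OVER    : 1 1 1
OVER    : 1 1 1 1
GT      : 1 1 0
ROT     : 1 0 1
SUB     : 1 -1
STORE 1 : 1
DUP     : 1 1
SWAP    : 1 1
DUP     : 1 1 1
OVER    : 1 1 1 1
GT      : 1 1 0
PUSH 12 : 1 1 0 12
ADD     : 1 1 12
PUSH -2 : 1 1 12 -2
LOAD 1  : 1 1 12 -2 -1
STORE 2 : 1 1 12 -2
SWAP    : 1 1 -2 12
STORE 1 : 1 1 -2
SUB     : 1 3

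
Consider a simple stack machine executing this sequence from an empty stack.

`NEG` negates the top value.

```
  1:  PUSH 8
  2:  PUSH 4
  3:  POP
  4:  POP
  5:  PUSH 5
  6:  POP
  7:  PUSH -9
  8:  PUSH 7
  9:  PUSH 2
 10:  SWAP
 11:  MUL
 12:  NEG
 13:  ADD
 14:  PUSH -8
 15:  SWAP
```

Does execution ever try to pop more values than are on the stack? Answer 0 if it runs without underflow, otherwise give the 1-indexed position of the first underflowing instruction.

0

PUSH 8   [8]
PUSH 4   [8, 4]
POP      [8]
POP      []
PUSH 5   [5]
POP      []
PUSH -9  [-9]
PUSH 7   [-9, 7]
PUSH 2   [-9, 7, 2]
SWAP     [-9, 2, 7]
MUL      [-9, 14]
NEG      [-9, -14]
ADD      [-23]
PUSH -8  [-23, -8]
SWAP     [-8, -23]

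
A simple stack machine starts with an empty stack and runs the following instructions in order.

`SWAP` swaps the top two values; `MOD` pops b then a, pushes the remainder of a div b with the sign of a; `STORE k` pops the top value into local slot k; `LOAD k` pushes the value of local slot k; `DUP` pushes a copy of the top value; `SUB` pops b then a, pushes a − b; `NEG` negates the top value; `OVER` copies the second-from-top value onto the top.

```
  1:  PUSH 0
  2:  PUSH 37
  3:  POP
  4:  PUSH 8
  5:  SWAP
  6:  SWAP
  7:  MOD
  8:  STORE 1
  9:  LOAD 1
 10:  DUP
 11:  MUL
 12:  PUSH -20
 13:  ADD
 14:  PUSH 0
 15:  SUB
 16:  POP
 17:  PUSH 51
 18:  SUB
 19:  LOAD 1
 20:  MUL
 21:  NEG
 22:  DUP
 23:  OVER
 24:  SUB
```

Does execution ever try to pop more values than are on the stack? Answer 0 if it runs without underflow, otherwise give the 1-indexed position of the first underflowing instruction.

PUSH 0   -> [0]
PUSH 37  -> [0, 37]
POP      -> [0]
PUSH 8   -> [0, 8]
SWAP     -> [8, 0]
SWAP     -> [0, 8]
MOD      -> [0]
STORE 1  -> []
LOAD 1   -> [0]
DUP      -> [0, 0]
MUL      -> [0]
PUSH -20 -> [0, -20]
ADD      -> [-20]
PUSH 0   -> [-20, 0]
SUB      -> [-20]
POP      -> []
PUSH 51  -> [51]
SUB  — needs 2 operands, stack has 1 → underflow

18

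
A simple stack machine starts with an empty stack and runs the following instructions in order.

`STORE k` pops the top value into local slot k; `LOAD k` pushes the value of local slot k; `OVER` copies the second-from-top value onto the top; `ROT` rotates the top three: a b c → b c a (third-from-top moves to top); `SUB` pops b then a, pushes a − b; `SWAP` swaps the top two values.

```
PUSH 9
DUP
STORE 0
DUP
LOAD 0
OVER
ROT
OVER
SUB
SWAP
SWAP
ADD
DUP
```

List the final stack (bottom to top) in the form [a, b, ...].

[9, 9, 9, 9]

PUSH 9  : [9]
DUP     : [9, 9]
STORE 0 : [9]
DUP     : [9, 9]
LOAD 0  : [9, 9, 9]
OVER    : [9, 9, 9, 9]
ROT     : [9, 9, 9, 9]
OVER    : [9, 9, 9, 9, 9]
SUB     : [9, 9, 9, 0]
SWAP    : [9, 9, 0, 9]
SWAP    : [9, 9, 9, 0]
ADD     : [9, 9, 9]
DUP     : [9, 9, 9, 9]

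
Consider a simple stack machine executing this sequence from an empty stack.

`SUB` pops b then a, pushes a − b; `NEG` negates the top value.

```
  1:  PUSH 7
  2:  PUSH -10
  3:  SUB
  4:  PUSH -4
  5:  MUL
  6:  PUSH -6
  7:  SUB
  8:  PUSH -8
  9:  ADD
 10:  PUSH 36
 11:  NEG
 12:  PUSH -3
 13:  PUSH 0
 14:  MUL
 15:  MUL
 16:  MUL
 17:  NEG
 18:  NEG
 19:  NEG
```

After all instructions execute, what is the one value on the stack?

PUSH 7    [7]
PUSH -10  [7, -10]
SUB       [17]
PUSH -4   [17, -4]
MUL       [-68]
PUSH -6   [-68, -6]
SUB       [-62]
PUSH -8   [-62, -8]
ADD       [-70]
PUSH 36   [-70, 36]
NEG       [-70, -36]
PUSH -3   [-70, -36, -3]
PUSH 0    [-70, -36, -3, 0]
MUL       [-70, -36, 0]
MUL       [-70, 0]
MUL       [0]
NEG       [0]
NEG       [0]
NEG       [0]

0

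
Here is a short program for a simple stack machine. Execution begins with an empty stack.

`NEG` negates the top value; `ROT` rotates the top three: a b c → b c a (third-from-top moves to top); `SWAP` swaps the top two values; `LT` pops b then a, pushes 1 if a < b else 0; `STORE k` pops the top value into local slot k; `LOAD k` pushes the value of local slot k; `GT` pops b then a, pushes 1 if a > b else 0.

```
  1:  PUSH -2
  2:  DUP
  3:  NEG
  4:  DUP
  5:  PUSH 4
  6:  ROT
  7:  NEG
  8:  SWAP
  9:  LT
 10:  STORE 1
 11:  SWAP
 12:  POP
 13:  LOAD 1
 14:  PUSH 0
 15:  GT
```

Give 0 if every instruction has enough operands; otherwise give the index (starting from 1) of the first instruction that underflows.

0

PUSH -2 → -2
DUP     → -2 -2
NEG     → -2 2
DUP     → -2 2 2
PUSH 4  → -2 2 2 4
ROT     → -2 2 4 2
NEG     → -2 2 4 -2
SWAP    → -2 2 -2 4
LT      → -2 2 1
STORE 1 → -2 2
SWAP    → 2 -2
POP     → 2
LOAD 1  → 2 1
PUSH 0  → 2 1 0
GT      → 2 1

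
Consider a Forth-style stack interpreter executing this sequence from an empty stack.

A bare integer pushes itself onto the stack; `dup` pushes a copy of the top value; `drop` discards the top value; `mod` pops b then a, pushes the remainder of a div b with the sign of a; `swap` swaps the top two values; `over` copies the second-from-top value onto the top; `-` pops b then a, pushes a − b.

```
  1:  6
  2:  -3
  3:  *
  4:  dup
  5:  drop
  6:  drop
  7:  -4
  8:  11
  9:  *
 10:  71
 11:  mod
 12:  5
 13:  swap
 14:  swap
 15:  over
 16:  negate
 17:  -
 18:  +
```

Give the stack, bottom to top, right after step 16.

[-44, 5, 44]

6      -> [6]
-3     -> [6, -3]
*      -> [-18]
dup    -> [-18, -18]
drop   -> [-18]
drop   -> []
-4     -> [-4]
11     -> [-4, 11]
*      -> [-44]
71     -> [-44, 71]
mod    -> [-44]
5      -> [-44, 5]
swap   -> [5, -44]
swap   -> [-44, 5]
over   -> [-44, 5, -44]
negate -> [-44, 5, 44]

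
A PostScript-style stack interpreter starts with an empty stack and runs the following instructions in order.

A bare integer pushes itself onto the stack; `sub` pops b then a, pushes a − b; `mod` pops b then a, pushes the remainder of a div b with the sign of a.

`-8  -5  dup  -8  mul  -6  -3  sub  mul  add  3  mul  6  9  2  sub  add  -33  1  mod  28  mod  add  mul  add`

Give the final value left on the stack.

-8  : [-8]
-5  : [-8, -5]
dup : [-8, -5, -5]
-8  : [-8, -5, -5, -8]
mul : [-8, -5, 40]
-6  : [-8, -5, 40, -6]
-3  : [-8, -5, 40, -6, -3]
sub : [-8, -5, 40, -3]
mul : [-8, -5, -120]
add : [-8, -125]
3   : [-8, -125, 3]
mul : [-8, -375]
6   : [-8, -375, 6]
9   : [-8, -375, 6, 9]
2   : [-8, -375, 6, 9, 2]
sub : [-8, -375, 6, 7]
add : [-8, -375, 13]
-33 : [-8, -375, 13, -33]
1   : [-8, -375, 13, -33, 1]
mod : [-8, -375, 13, 0]
28  : [-8, -375, 13, 0, 28]
mod : [-8, -375, 13, 0]
add : [-8, -375, 13]
mul : [-8, -4875]
add : [-4883]

-4883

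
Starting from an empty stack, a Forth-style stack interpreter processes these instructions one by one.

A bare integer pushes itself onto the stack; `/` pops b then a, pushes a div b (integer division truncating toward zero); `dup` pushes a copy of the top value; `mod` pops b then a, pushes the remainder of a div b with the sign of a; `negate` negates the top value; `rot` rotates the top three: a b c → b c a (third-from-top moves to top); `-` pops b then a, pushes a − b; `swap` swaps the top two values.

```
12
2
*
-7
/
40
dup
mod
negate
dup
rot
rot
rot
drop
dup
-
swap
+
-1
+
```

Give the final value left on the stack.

-4

12     -> 12
2      -> 12 2
*      -> 24
-7     -> 24 -7
/      -> -3
40     -> -3 40
dup    -> -3 40 40
mod    -> -3 0
negate -> -3 0
dup    -> -3 0 0
rot    -> 0 0 -3
rot    -> 0 -3 0
rot    -> -3 0 0
drop   -> -3 0
dup    -> -3 0 0
-      -> -3 0
swap   -> 0 -3
+      -> -3
-1     -> -3 -1
+      -> -4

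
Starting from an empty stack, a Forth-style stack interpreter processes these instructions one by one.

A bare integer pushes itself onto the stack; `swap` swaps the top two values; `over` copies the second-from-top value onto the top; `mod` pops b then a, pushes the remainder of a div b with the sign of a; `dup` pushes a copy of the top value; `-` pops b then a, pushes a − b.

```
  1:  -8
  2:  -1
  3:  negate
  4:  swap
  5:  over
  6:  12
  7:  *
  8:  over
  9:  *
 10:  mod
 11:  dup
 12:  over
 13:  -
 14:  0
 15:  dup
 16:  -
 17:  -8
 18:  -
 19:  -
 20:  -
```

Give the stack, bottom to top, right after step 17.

[1, -8, 0, 0, -8]

-8     → [-8]
-1     → [-8, -1]
negate → [-8, 1]
swap   → [1, -8]
over   → [1, -8, 1]
12     → [1, -8, 1, 12]
*      → [1, -8, 12]
over   → [1, -8, 12, -8]
*      → [1, -8, -96]
mod    → [1, -8]
dup    → [1, -8, -8]
over   → [1, -8, -8, -8]
-      → [1, -8, 0]
0      → [1, -8, 0, 0]
dup    → [1, -8, 0, 0, 0]
-      → [1, -8, 0, 0]
-8     → [1, -8, 0, 0, -8]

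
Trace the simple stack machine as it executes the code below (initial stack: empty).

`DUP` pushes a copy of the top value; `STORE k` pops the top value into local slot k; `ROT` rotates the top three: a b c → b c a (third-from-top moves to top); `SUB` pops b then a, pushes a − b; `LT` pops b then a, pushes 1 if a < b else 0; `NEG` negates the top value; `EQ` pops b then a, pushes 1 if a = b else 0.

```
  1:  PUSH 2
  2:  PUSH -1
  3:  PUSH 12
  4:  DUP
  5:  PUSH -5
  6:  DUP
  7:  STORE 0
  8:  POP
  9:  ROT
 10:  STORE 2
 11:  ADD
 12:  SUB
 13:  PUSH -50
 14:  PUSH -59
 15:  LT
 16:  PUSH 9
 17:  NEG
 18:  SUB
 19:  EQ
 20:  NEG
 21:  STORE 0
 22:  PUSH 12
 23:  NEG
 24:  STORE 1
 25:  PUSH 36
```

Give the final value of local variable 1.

-12

PUSH 2   -> [2]
PUSH -1  -> [2, -1]
PUSH 12  -> [2, -1, 12]
DUP      -> [2, -1, 12, 12]
PUSH -5  -> [2, -1, 12, 12, -5]
DUP      -> [2, -1, 12, 12, -5, -5]
STORE 0  -> [2, -1, 12, 12, -5]
POP      -> [2, -1, 12, 12]
ROT      -> [2, 12, 12, -1]
STORE 2  -> [2, 12, 12]
ADD      -> [2, 24]
SUB      -> [-22]
PUSH -50 -> [-22, -50]
PUSH -59 -> [-22, -50, -59]
LT       -> [-22, 0]
PUSH 9   -> [-22, 0, 9]
NEG      -> [-22, 0, -9]
SUB      -> [-22, 9]
EQ       -> [0]
NEG      -> [0]
STORE 0  -> []
PUSH 12  -> [12]
NEG      -> [-12]
STORE 1  -> []
PUSH 36  -> [36]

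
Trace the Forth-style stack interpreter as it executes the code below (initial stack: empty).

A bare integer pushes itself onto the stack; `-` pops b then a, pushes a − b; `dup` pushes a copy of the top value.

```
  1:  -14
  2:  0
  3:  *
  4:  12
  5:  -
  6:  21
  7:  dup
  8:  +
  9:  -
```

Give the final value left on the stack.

-14 : -14
0   : -14 0
*   : 0
12  : 0 12
-   : -12
21  : -12 21
dup : -12 21 21
+   : -12 42
-   : -54

-54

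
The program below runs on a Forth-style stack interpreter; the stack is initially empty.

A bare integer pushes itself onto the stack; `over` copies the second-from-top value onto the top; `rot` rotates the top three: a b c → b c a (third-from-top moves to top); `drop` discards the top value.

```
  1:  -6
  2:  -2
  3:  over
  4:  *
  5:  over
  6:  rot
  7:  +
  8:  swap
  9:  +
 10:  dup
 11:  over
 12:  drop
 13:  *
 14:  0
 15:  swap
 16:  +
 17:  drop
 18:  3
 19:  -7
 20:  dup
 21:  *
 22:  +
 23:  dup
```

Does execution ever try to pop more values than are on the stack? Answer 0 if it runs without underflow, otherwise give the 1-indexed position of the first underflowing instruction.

-6   → [-6]
-2   → [-6, -2]
over → [-6, -2, -6]
*    → [-6, 12]
over → [-6, 12, -6]
rot  → [12, -6, -6]
+    → [12, -12]
swap → [-12, 12]
+    → [0]
dup  → [0, 0]
over → [0, 0, 0]
drop → [0, 0]
*    → [0]
0    → [0, 0]
swap → [0, 0]
+    → [0]
drop → []
3    → [3]
-7   → [3, -7]
dup  → [3, -7, -7]
*    → [3, 49]
+    → [52]
dup  → [52, 52]

0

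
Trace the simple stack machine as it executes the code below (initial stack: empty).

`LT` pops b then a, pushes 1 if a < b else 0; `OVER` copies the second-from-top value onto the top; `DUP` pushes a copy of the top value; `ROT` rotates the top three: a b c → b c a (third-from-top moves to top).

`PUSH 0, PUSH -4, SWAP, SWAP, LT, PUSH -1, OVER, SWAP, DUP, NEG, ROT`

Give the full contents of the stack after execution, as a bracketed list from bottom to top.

[0, -1, 1, 0]

PUSH 0  -> 0
PUSH -4 -> 0 -4
SWAP    -> -4 0
SWAP    -> 0 -4
LT      -> 0
PUSH -1 -> 0 -1
OVER    -> 0 -1 0
SWAP    -> 0 0 -1
DUP     -> 0 0 -1 -1
NEG     -> 0 0 -1 1
ROT     -> 0 -1 1 0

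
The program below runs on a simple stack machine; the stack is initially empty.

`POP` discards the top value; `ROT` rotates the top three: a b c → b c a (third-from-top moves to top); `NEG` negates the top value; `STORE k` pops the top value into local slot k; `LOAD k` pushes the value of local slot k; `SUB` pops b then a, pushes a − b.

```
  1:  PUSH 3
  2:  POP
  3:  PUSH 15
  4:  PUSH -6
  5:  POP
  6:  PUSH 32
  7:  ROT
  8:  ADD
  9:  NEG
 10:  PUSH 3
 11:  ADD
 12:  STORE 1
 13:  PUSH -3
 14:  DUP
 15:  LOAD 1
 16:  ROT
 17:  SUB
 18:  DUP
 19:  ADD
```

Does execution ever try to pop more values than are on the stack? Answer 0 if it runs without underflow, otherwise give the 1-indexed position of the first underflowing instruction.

7

PUSH 3  -> 3
POP     -> (empty)
PUSH 15 -> 15
PUSH -6 -> 15 -6
POP     -> 15
PUSH 32 -> 15 32
ROT  — needs 3 operands, stack has 2 → underflow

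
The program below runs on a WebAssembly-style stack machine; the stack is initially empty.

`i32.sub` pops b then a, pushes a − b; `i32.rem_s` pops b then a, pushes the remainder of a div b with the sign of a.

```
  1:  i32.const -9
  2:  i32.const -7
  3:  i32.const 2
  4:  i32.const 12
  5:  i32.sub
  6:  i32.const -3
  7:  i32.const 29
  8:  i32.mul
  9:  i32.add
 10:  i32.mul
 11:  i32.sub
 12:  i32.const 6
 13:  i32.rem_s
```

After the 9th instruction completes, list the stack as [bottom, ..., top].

[-9, -7, -97]

i32.const -9 : -9
i32.const -7 : -9 -7
i32.const 2  : -9 -7 2
i32.const 12 : -9 -7 2 12
i32.sub      : -9 -7 -10
i32.const -3 : -9 -7 -10 -3
i32.const 29 : -9 -7 -10 -3 29
i32.mul      : -9 -7 -10 -87
i32.add      : -9 -7 -97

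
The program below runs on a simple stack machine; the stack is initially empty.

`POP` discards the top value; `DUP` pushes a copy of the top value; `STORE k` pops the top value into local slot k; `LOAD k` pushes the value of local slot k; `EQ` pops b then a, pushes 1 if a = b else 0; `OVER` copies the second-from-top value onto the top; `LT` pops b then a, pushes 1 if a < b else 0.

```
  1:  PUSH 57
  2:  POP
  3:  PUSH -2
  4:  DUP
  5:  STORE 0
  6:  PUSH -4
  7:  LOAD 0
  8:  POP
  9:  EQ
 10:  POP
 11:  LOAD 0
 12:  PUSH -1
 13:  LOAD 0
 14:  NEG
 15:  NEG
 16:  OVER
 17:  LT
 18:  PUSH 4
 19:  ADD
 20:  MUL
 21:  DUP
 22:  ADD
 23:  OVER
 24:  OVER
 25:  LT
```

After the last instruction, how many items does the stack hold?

3

PUSH 57  [57]
POP      []
PUSH -2  [-2]
DUP      [-2, -2]
STORE 0  [-2]
PUSH -4  [-2, -4]
LOAD 0   [-2, -4, -2]
POP      [-2, -4]
EQ       [0]
POP      []
LOAD 0   [-2]
PUSH -1  [-2, -1]
LOAD 0   [-2, -1, -2]
NEG      [-2, -1, 2]
NEG      [-2, -1, -2]
OVER     [-2, -1, -2, -1]
LT       [-2, -1, 1]
PUSH 4   [-2, -1, 1, 4]
ADD      [-2, -1, 5]
MUL      [-2, -5]
DUP      [-2, -5, -5]
ADD      [-2, -10]
OVER     [-2, -10, -2]
OVER     [-2, -10, -2, -10]
LT       [-2, -10, 0]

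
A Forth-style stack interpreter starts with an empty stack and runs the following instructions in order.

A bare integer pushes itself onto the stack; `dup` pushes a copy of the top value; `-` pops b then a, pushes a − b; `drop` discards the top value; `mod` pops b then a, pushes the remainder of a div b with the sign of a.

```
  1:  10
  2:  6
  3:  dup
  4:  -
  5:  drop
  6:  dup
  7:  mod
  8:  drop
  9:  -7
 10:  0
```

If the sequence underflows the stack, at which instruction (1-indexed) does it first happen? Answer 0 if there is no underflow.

10   : 10
6    : 10 6
dup  : 10 6 6
-    : 10 0
drop : 10
dup  : 10 10
mod  : 0
drop : (empty)
-7   : -7
0    : -7 0

0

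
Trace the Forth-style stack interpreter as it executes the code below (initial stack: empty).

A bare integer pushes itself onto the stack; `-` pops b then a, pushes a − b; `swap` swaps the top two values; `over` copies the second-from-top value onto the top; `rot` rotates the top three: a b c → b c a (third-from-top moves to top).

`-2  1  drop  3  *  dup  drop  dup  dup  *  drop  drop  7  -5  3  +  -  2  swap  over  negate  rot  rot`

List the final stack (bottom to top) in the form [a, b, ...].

-2     → [-2]
1      → [-2, 1]
drop   → [-2]
3      → [-2, 3]
*      → [-6]
dup    → [-6, -6]
drop   → [-6]
dup    → [-6, -6]
dup    → [-6, -6, -6]
*      → [-6, 36]
drop   → [-6]
drop   → []
7      → [7]
-5     → [7, -5]
3      → [7, -5, 3]
+      → [7, -2]
-      → [9]
2      → [9, 2]
swap   → [2, 9]
over   → [2, 9, 2]
negate → [2, 9, -2]
rot    → [9, -2, 2]
rot    → [-2, 2, 9]

[-2, 2, 9]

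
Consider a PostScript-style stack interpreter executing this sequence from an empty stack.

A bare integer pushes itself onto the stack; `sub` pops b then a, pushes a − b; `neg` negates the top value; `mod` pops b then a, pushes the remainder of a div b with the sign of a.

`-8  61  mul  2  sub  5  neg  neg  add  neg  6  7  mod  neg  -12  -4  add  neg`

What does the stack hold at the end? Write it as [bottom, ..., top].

[485, -6, 16]

-8  → [-8]
61  → [-8, 61]
mul → [-488]
2   → [-488, 2]
sub → [-490]
5   → [-490, 5]
neg → [-490, -5]
neg → [-490, 5]
add → [-485]
neg → [485]
6   → [485, 6]
7   → [485, 6, 7]
mod → [485, 6]
neg → [485, -6]
-12 → [485, -6, -12]
-4  → [485, -6, -12, -4]
add → [485, -6, -16]
neg → [485, -6, 16]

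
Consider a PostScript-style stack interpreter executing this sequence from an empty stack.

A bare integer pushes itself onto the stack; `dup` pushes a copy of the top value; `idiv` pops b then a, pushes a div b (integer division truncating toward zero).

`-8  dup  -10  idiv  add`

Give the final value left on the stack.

-8

-8    [-8]
dup   [-8, -8]
-10   [-8, -8, -10]
idiv  [-8, 0]
add   [-8]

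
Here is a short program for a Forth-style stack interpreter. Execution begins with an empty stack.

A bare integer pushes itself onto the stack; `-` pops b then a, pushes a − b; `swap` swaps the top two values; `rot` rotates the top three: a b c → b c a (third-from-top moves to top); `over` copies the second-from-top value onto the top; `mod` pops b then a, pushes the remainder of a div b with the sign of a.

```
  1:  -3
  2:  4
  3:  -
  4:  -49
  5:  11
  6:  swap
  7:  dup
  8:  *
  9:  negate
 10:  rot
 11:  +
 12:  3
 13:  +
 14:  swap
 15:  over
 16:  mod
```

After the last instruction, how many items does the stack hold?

2

-3      -3
4       -3 4
-       -7
-49     -7 -49
11      -7 -49 11
swap    -7 11 -49
dup     -7 11 -49 -49
*       -7 11 2401
negate  -7 11 -2401
rot     11 -2401 -7
+       11 -2408
3       11 -2408 3
+       11 -2405
swap    -2405 11
over    -2405 11 -2405
mod     -2405 11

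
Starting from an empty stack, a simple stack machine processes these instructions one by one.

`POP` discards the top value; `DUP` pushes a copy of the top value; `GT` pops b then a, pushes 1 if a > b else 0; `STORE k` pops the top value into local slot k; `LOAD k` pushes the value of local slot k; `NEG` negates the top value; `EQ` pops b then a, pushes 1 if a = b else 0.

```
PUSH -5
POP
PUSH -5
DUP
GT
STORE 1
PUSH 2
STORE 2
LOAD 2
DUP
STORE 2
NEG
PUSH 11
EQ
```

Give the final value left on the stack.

PUSH -5 -> [-5]
POP     -> []
PUSH -5 -> [-5]
DUP     -> [-5, -5]
GT      -> [0]
STORE 1 -> []
PUSH 2  -> [2]
STORE 2 -> []
LOAD 2  -> [2]
DUP     -> [2, 2]
STORE 2 -> [2]
NEG     -> [-2]
PUSH 11 -> [-2, 11]
EQ      -> [0]

0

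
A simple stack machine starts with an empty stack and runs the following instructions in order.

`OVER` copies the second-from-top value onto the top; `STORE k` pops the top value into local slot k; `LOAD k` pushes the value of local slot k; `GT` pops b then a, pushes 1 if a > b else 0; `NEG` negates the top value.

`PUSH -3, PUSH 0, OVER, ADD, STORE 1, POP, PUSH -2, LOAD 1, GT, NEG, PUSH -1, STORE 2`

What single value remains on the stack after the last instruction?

PUSH -3 → -3
PUSH 0  → -3 0
OVER    → -3 0 -3
ADD     → -3 -3
STORE 1 → -3
POP     → (empty)
PUSH -2 → -2
LOAD 1  → -2 -3
GT      → 1
NEG     → -1
PUSH -1 → -1 -1
STORE 2 → -1

-1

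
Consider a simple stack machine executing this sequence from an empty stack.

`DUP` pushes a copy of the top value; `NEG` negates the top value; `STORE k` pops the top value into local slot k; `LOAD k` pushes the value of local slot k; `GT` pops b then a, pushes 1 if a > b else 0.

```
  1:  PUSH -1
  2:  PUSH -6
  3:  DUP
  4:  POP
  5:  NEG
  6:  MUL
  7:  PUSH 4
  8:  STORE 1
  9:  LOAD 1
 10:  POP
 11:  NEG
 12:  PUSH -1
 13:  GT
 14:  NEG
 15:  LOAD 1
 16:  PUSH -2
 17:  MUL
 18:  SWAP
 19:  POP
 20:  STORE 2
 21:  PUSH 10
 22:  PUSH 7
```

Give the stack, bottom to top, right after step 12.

[6, -1]

PUSH -1 : [-1]
PUSH -6 : [-1, -6]
DUP     : [-1, -6, -6]
POP     : [-1, -6]
NEG     : [-1, 6]
MUL     : [-6]
PUSH 4  : [-6, 4]
STORE 1 : [-6]
LOAD 1  : [-6, 4]
POP     : [-6]
NEG     : [6]
PUSH -1 : [6, -1]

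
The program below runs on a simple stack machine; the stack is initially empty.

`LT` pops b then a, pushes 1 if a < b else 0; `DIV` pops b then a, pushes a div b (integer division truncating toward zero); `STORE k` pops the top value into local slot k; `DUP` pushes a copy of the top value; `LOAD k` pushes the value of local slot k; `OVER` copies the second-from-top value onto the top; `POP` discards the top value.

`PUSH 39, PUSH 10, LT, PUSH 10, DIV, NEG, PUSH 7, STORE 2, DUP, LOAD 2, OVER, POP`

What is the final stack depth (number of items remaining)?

3

PUSH 39 : [39]
PUSH 10 : [39, 10]
LT      : [0]
PUSH 10 : [0, 10]
DIV     : [0]
NEG     : [0]
PUSH 7  : [0, 7]
STORE 2 : [0]
DUP     : [0, 0]
LOAD 2  : [0, 0, 7]
OVER    : [0, 0, 7, 0]
POP     : [0, 0, 7]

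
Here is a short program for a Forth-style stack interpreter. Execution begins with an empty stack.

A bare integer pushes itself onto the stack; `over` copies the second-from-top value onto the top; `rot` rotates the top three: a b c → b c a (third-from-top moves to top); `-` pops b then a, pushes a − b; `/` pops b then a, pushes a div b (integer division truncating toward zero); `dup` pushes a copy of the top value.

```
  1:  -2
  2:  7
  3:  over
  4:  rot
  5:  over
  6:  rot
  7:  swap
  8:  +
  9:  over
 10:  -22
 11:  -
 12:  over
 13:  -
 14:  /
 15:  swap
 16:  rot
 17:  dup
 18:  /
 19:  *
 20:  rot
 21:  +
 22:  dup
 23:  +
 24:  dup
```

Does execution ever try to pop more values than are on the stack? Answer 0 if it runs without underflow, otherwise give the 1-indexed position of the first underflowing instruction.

-2   : [-2]
7    : [-2, 7]
over : [-2, 7, -2]
rot  : [7, -2, -2]
over : [7, -2, -2, -2]
rot  : [7, -2, -2, -2]
swap : [7, -2, -2, -2]
+    : [7, -2, -4]
over : [7, -2, -4, -2]
-22  : [7, -2, -4, -2, -22]
-    : [7, -2, -4, 20]
over : [7, -2, -4, 20, -4]
-    : [7, -2, -4, 24]
/    : [7, -2, 0]
swap : [7, 0, -2]
rot  : [0, -2, 7]
dup  : [0, -2, 7, 7]
/    : [0, -2, 1]
*    : [0, -2]
rot  — needs 3 operands, stack has 2 → underflow

20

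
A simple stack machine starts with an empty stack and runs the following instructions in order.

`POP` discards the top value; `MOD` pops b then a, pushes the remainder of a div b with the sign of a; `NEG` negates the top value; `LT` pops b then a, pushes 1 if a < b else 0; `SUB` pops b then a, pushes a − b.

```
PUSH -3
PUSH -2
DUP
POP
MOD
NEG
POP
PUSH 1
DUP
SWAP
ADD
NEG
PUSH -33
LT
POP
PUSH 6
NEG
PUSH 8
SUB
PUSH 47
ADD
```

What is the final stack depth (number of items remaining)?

1

PUSH -3  : -3
PUSH -2  : -3 -2
DUP      : -3 -2 -2
POP      : -3 -2
MOD      : -1
NEG      : 1
POP      : (empty)
PUSH 1   : 1
DUP      : 1 1
SWAP     : 1 1
ADD      : 2
NEG      : -2
PUSH -33 : -2 -33
LT       : 0
POP      : (empty)
PUSH 6   : 6
NEG      : -6
PUSH 8   : -6 8
SUB      : -14
PUSH 47  : -14 47
ADD      : 33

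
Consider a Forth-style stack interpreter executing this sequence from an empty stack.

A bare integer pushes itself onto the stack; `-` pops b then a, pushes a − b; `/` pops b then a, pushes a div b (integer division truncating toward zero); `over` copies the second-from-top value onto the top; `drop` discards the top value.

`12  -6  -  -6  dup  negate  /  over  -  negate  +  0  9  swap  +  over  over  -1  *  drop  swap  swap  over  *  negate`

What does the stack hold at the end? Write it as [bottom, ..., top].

[37, 9, -333]

12     -> [12]
-6     -> [12, -6]
-      -> [18]
-6     -> [18, -6]
dup    -> [18, -6, -6]
negate -> [18, -6, 6]
/      -> [18, -1]
over   -> [18, -1, 18]
-      -> [18, -19]
negate -> [18, 19]
+      -> [37]
0      -> [37, 0]
9      -> [37, 0, 9]
swap   -> [37, 9, 0]
+      -> [37, 9]
over   -> [37, 9, 37]
over   -> [37, 9, 37, 9]
-1     -> [37, 9, 37, 9, -1]
*      -> [37, 9, 37, -9]
drop   -> [37, 9, 37]
swap   -> [37, 37, 9]
swap   -> [37, 9, 37]
over   -> [37, 9, 37, 9]
*      -> [37, 9, 333]
negate -> [37, 9, -333]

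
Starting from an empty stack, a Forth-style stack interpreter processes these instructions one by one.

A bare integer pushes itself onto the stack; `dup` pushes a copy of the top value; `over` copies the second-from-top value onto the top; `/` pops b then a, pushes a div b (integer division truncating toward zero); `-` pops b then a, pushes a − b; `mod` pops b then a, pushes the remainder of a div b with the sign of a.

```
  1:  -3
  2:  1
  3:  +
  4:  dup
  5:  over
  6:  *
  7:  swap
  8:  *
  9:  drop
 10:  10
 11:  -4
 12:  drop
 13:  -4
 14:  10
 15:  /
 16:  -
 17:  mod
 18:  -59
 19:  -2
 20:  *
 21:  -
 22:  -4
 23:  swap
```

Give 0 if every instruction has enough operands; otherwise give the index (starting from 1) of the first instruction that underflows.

17

-3   : -3
1    : -3 1
+    : -2
dup  : -2 -2
over : -2 -2 -2
*    : -2 4
swap : 4 -2
*    : -8
drop : (empty)
10   : 10
-4   : 10 -4
drop : 10
-4   : 10 -4
10   : 10 -4 10
/    : 10 0
-    : 10
mod  — needs 2 operands, stack has 1 → underflow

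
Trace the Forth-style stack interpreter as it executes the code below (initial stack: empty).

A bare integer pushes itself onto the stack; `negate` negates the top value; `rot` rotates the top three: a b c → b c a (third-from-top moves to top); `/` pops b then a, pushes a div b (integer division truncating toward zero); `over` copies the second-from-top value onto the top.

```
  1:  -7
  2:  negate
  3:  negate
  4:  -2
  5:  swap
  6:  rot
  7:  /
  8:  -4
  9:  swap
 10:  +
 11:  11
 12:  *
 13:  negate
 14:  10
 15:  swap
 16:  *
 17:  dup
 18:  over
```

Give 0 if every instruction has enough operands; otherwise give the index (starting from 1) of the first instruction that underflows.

6

-7      [-7]
negate  [7]
negate  [-7]
-2      [-7, -2]
swap    [-2, -7]
rot  — needs 3 operands, stack has 2 → underflow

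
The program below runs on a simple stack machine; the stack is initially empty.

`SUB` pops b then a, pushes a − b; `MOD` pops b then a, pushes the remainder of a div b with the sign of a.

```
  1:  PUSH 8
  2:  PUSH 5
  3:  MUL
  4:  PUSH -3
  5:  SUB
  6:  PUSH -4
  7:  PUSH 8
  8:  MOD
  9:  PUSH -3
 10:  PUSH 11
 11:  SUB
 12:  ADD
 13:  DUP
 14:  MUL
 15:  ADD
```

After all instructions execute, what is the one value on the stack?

PUSH 8  : [8]
PUSH 5  : [8, 5]
MUL     : [40]
PUSH -3 : [40, -3]
SUB     : [43]
PUSH -4 : [43, -4]
PUSH 8  : [43, -4, 8]
MOD     : [43, -4]
PUSH -3 : [43, -4, -3]
PUSH 11 : [43, -4, -3, 11]
SUB     : [43, -4, -14]
ADD     : [43, -18]
DUP     : [43, -18, -18]
MUL     : [43, 324]
ADD     : [367]

367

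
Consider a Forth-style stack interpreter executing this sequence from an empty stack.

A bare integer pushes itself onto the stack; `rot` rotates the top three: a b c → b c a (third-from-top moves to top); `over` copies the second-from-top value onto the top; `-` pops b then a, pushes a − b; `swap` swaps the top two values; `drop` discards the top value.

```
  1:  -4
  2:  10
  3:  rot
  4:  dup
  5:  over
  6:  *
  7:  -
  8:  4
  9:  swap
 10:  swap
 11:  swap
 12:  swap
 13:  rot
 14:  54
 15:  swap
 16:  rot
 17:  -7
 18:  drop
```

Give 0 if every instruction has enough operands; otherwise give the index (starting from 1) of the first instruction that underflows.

3

-4  -4
10  -4 10
rot  — needs 3 operands, stack has 2 → underflow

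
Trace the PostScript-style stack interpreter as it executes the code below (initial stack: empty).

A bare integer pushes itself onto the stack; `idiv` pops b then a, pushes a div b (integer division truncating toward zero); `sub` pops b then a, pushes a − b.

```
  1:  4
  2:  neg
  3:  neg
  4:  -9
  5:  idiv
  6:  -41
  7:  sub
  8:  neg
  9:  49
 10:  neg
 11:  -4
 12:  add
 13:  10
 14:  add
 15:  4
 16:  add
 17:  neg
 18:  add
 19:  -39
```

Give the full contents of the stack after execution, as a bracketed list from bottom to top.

4    -> 4
neg  -> -4
neg  -> 4
-9   -> 4 -9
idiv -> 0
-41  -> 0 -41
sub  -> 41
neg  -> -41
49   -> -41 49
neg  -> -41 -49
-4   -> -41 -49 -4
add  -> -41 -53
10   -> -41 -53 10
add  -> -41 -43
4    -> -41 -43 4
add  -> -41 -39
neg  -> -41 39
add  -> -2
-39  -> -2 -39

[-2, -39]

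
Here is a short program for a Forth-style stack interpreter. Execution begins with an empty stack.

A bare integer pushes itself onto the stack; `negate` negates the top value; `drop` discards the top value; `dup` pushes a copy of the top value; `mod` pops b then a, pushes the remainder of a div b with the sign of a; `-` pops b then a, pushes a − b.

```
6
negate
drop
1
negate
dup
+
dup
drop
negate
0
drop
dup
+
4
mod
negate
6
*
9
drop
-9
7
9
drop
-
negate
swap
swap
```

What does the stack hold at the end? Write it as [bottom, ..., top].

[0, 16]

6      → [6]
negate → [-6]
drop   → []
1      → [1]
negate → [-1]
dup    → [-1, -1]
+      → [-2]
dup    → [-2, -2]
drop   → [-2]
negate → [2]
0      → [2, 0]
drop   → [2]
dup    → [2, 2]
+      → [4]
4      → [4, 4]
mod    → [0]
negate → [0]
6      → [0, 6]
*      → [0]
9      → [0, 9]
drop   → [0]
-9     → [0, -9]
7      → [0, -9, 7]
9      → [0, -9, 7, 9]
drop   → [0, -9, 7]
-      → [0, -16]
negate → [0, 16]
swap   → [16, 0]
swap   → [0, 16]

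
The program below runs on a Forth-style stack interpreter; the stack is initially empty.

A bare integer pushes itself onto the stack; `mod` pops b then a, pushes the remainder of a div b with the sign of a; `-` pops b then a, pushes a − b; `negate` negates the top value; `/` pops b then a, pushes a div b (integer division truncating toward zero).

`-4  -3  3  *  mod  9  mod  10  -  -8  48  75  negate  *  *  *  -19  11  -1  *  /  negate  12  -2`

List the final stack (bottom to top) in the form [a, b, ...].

[-403200, -1, 12, -2]

-4      [-4]
-3      [-4, -3]
3       [-4, -3, 3]
*       [-4, -9]
mod     [-4]
9       [-4, 9]
mod     [-4]
10      [-4, 10]
-       [-14]
-8      [-14, -8]
48      [-14, -8, 48]
75      [-14, -8, 48, 75]
negate  [-14, -8, 48, -75]
*       [-14, -8, -3600]
*       [-14, 28800]
*       [-403200]
-19     [-403200, -19]
11      [-403200, -19, 11]
-1      [-403200, -19, 11, -1]
*       [-403200, -19, -11]
/       [-403200, 1]
negate  [-403200, -1]
12      [-403200, -1, 12]
-2      [-403200, -1, 12, -2]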